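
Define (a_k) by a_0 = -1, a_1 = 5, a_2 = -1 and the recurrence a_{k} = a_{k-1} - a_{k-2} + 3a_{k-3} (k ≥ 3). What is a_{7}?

The ordinary generating function has denominator 1 - t + t^2 - 3t^3.
Iterating the recurrence: a_0,…,a_{7} = -1, 5, -1, -9, 7, 13, -21, -13.

-13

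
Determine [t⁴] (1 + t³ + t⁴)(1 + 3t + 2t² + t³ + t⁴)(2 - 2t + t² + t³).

11

(1 + t³ + t⁴) has coefficients 1,0,0,1,1 for degrees 0…4.
(1 + 3t + 2t² + t³ + t⁴) has coefficients 1,3,2,1,1 for degrees 0…4.
Finally multiplying by (2 - 2t + t² + t³), the product of all factors after the first has coefficients 2,4,-1,2,5 for degrees 0…4.
[t⁴] = 1·5 + 1·4 + 1·2 = 11.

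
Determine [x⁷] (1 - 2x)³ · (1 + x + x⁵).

12

(1 - 2x)³ has coefficients 1,-6,12,-8 for degrees 0…3.
(1 + x + x⁵) has coefficients 1,1,0,0,0,1,0,0 for degrees 0…7.
[x⁷] = 1·0 − 6·0 + 12·1 − 8·0 = 12.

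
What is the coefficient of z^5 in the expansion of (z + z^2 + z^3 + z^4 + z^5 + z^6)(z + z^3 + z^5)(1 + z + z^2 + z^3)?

6

(z + z^2 + z^3 + z^4 + z^5 + z^6) has coefficients 0,1,1,1,1,1 for degrees 0…5.
(z + z^3 + z^5) has coefficients 0,1,0,1,0,1 for degrees 0…5.
Finally multiplying by (1 + z + z^2 + z^3), the product of all factors after the first has coefficients 0,1,1,2,2,2 for degrees 0…5.
[z^5] = 1·2 + 1·2 + 1·1 + 1·1 + 1·0 = 6.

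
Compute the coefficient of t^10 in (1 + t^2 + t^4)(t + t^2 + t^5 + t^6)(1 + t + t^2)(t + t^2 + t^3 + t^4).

(1 + t^2 + t^4) has coefficients 1,0,1,0,1 for degrees 0…4.
(t + t^2 + t^5 + t^6) has coefficients 0,1,1,0,0,1,1,0,0,0,0 for degrees 0…10.
Multiplying by (1 + t + t^2) gives running coefficients 0,1,2,2,1,1,2,2,1,0,0 for degrees 0…10.
Finally multiplying by (t + t^2 + t^3 + t^4), the product of all factors after the first has coefficients 0,0,1,3,5,6,6,6,6,6,5 for degrees 0…10.
[t^10] = 1·5 + 1·6 + 1·6 = 17.

17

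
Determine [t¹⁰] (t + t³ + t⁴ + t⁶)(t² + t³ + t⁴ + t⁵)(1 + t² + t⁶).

5

(t + t³ + t⁴ + t⁶) has coefficients 0,1,0,1,1,0,1 for degrees 0…6.
(t² + t³ + t⁴ + t⁵) has coefficients 0,0,1,1,1,1,0,0,0,0,0 for degrees 0…10.
Finally multiplying by (1 + t² + t⁶), the product of all factors after the first has coefficients 0,0,1,1,2,2,1,1,1,1,1 for degrees 0…10.
[t¹⁰] = 1·1 + 1·1 + 1·1 + 1·2 = 5.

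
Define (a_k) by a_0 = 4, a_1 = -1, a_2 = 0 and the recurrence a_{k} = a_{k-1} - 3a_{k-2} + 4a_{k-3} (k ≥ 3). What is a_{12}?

The ordinary generating function has denominator 1 - y + 3y^2 - 4y^3.
Iterating the recurrence: a_0,…,a_{12} = 4, -1, 0, 19, 15, -42, -11, 175, 40, -529, 51, 1798, -471.

-471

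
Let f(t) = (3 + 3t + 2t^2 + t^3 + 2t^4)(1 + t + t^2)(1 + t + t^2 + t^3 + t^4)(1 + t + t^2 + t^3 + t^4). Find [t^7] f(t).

119

(3 + 3t + 2t^2 + t^3 + 2t^4) has coefficients 3,3,2,1,2 for degrees 0…4.
(1 + t + t^2) has coefficients 1,1,1,0,0,0,0,0 for degrees 0…7.
Multiplying by (1 + t + t^2 + t^3 + t^4) gives running coefficients 1,2,3,3,3,2,1,0 for degrees 0…7.
Finally multiplying by (1 + t + t^2 + t^3 + t^4), the product of all factors after the first has coefficients 1,3,6,9,12,13,12,9 for degrees 0…7.
[t^7] = 3·9 + 3·12 + 2·13 + 1·12 + 2·9 = 119.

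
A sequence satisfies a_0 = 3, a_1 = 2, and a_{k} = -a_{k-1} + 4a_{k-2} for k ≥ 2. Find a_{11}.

The ordinary generating function has denominator 1 + q - 4q^2.
Iterating the recurrence: a_0,…,a_{11} = 3, 2, 10, -2, 42, -50, 218, -418, 1290, -2962, 8122, -19970.

-19970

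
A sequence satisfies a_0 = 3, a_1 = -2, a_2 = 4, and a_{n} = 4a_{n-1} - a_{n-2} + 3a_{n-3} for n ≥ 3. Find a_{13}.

The ordinary generating function has denominator 1 - 4t + t^2 - 3t^3.
Iterating the recurrence: a_0,…,a_{13} = 3, -2, 4, 27, 98, 377, 1491, 5881, 23164, 91248, 359471, 1416128, 5578785, 21977425.

21977425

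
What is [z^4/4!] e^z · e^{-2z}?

The EGF product rule gives c_4 = Σ_{k_1+k_2=4} C(4; k_1,k_2) · ∏ g_i(k_i), where e^z gives (1)^k; e^{-2z} gives (-2)^k.
g_1(k) for k = 0…4: 1, 1, 1, 1, 1.
g_2(k) for k = 0…4: 1, -2, 4, -8, 16.
c_4 = Σ_k C(4,k)·g_1(k)·g_2(4−k) = 1·1·16 + 4·1·(-8) + 6·1·4 + 4·1·(-2) + 1·1·1 = 16 − 32 + 24 − 8 + 1 = 1.

1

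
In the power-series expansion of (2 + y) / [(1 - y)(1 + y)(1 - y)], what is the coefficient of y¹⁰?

The denominator gives the recurrence a_n = a_(n−1) + a_(n−2) − a_(n−3) for n ≥ 3; the numerator fixes a_0 = 2, a_1 = 3, a_2 = 5.
Iterating: 2, 3, 5, 6, 8, 9, 11, 12, 14, 15, 17, so a_10 = 17.

17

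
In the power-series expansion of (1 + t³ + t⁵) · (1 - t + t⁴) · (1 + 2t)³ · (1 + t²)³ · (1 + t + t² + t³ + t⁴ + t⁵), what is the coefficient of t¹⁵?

354

(1 + t³ + t⁵) has coefficients 1,0,0,1,0,1 for degrees 0…5.
(1 - t + t⁴) has coefficients 1,-1,0,0,1,0,0,0,0,0,0,0,0,0,0,0 for degrees 0…15.
Multiplying by (1 + 2t)³ gives running coefficients 1,5,6,-4,-7,6,12,8,0,0,0,0,0,0,0,0 for degrees 0…15.
Multiplying by (1 + t²)³ gives running coefficients 1,5,9,11,14,9,10,19,21,38,29,30,12,8,0,0 for degrees 0…15.
Finally multiplying by (1 + t + t² + t³ + t⁴ + t⁵), the product of all factors after the first has coefficients 1,6,15,26,40,49,58,72,84,111,126,147,149,138,117,79 for degrees 0…15.
[t¹⁵] = 1·79 + 1·149 + 1·126 = 354.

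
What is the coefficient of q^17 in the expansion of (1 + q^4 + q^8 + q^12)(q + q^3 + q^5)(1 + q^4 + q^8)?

5

(1 + q^4 + q^8 + q^12) has coefficients 1,0,0,0,1,0,0,0,1,0,0,0,1 for degrees 0…12.
(q + q^3 + q^5) has coefficients 0,1,0,1,0,1,0,0,0,0,0,0,0,0,0,0,0,0 for degrees 0…17.
Finally multiplying by (1 + q^4 + q^8), the product of all factors after the first has coefficients 0,1,0,1,0,2,0,1,0,2,0,1,0,1,0,0,0,0 for degrees 0…17.
[q^17] = 1·0 + 1·1 + 1·2 + 1·2 = 5.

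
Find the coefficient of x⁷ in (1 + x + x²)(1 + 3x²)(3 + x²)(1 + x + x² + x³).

(1 + x + x²) has coefficients 1,1,1 for degrees 0…2.
(1 + 3x²) has coefficients 1,0,3,0,0,0,0,0 for degrees 0…7.
Multiplying by (3 + x²) gives running coefficients 3,0,10,0,3,0,0,0 for degrees 0…7.
Finally multiplying by (1 + x + x² + x³), the product of all factors after the first has coefficients 3,3,13,13,13,13,3,3 for degrees 0…7.
[x⁷] = 1·3 + 1·3 + 1·13 = 19.

19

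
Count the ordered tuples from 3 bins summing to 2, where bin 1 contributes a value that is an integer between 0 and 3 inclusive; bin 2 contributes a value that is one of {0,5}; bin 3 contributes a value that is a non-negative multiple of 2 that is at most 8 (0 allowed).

The generating function for the choices is (1 + q + q² + q³)·(1 + q⁵)·(1 + q² + q⁴ + q⁶ + q⁸); the count is [q²].
(1 + q + q² + q³) has coefficients 1,1,1 for degrees 0…2.
(1 + q⁵) has coefficients 1,0,0 for degrees 0…2.
Finally multiplying by (1 + q² + q⁴ + q⁶ + q⁸), the product of all factors after the first has coefficients 1,0,1 for degrees 0…2.
[q²] = 1·1 + 1·0 + 1·1 = 2.

2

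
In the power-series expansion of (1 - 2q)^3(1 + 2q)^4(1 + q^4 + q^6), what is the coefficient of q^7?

-150

(1 - 2q)^3 has coefficients 1,-6,12,-8 for degrees 0…3.
(1 + 2q)^4 has coefficients 1,8,24,32,16,0,0,0 for degrees 0…7.
Finally multiplying by (1 + q^4 + q^6), the product of all factors after the first has coefficients 1,8,24,32,17,8,25,40 for degrees 0…7.
[q^7] = 1·40 − 6·25 + 12·8 − 8·17 = -150.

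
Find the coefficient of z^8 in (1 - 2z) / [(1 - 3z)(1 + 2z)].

1517

Partial fractions give a closed form: a_n = (1/5)·3^n + (4/5)·(-2)^n.
At n = 8: a_8 = 1517.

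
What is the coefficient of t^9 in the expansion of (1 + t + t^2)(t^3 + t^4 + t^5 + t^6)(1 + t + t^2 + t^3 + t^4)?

9

(1 + t + t^2) has coefficients 1,1,1 for degrees 0…2.
(t^3 + t^4 + t^5 + t^6) has coefficients 0,0,0,1,1,1,1,0,0,0 for degrees 0…9.
Finally multiplying by (1 + t + t^2 + t^3 + t^4), the product of all factors after the first has coefficients 0,0,0,1,2,3,4,4,3,2 for degrees 0…9.
[t^9] = 1·2 + 1·3 + 1·4 = 9.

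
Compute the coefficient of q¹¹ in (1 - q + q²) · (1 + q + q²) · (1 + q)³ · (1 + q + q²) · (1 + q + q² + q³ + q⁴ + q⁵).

24

(1 - q + q²) has coefficients 1,-1,1 for degrees 0…2.
(1 + q + q²) has coefficients 1,1,1,0,0,0,0,0,0,0,0,0 for degrees 0…11.
Multiplying by (1 + q)³ gives running coefficients 1,4,7,7,4,1,0,0,0,0,0,0 for degrees 0…11.
Multiplying by (1 + q + q²) gives running coefficients 1,5,12,18,18,12,5,1,0,0,0,0 for degrees 0…11.
Finally multiplying by (1 + q + q² + q³ + q⁴ + q⁵), the product of all factors after the first has coefficients 1,6,18,36,54,66,70,66,54,36,18,6 for degrees 0…11.
[q¹¹] = 1·6 − 1·18 + 1·36 = 24.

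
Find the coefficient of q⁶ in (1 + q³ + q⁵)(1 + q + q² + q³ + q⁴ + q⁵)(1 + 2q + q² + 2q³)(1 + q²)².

36

(1 + q³ + q⁵) has coefficients 1,0,0,1,0,1 for degrees 0…5.
(1 + q + q² + q³ + q⁴ + q⁵) has coefficients 1,1,1,1,1,1,0 for degrees 0…6.
Multiplying by (1 + 2q + q² + 2q³) gives running coefficients 1,3,4,6,6,6,5 for degrees 0…6.
Finally multiplying by (1 + q²)², the product of all factors after the first has coefficients 1,3,6,12,15,21,21 for degrees 0…6.
[q⁶] = 1·21 + 1·12 + 1·3 = 36.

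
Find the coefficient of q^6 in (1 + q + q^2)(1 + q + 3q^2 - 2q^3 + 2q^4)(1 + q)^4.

33

(1 + q + q^2) has coefficients 1,1,1 for degrees 0…2.
(1 + q + 3q^2 - 2q^3 + 2q^4) has coefficients 1,1,3,-2,2,0,0 for degrees 0…6.
Finally multiplying by (1 + q)^4, the product of all factors after the first has coefficients 1,5,13,20,17,9,7 for degrees 0…6.
[q^6] = 1·7 + 1·9 + 1·17 = 33.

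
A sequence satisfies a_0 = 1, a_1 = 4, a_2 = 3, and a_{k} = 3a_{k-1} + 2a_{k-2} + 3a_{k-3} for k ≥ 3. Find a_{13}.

The ordinary generating function has denominator 1 - 3z - 2z^2 - 3z^3.
Iterating the recurrence: a_0,…,a_{13} = 1, 4, 3, 20, 78, 283, 1065, 3995, 14964, 56077, 210144, 787478, 2950953, 11058247.

11058247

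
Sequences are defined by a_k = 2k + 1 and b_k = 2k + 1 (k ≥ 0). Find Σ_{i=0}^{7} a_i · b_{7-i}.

344

Write out a_i and b_{7-i} for i = 0,…,7 and sum the products.
Σ = 1·15 + 3·13 + 5·11 + 7·9 + 9·7 + 11·5 + 13·3 + 15·1 = 344.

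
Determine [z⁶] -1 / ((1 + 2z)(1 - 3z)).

Partial fractions give a closed form: a_n = (-2/5)·(-2)^n + (-3/5)·3^n.
At n = 6: a_6 = -463.

-463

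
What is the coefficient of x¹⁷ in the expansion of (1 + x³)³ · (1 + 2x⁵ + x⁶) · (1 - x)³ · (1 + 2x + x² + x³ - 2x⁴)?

-14

(1 + x³)³ has coefficients 1,0,0,3,0,0,3,0,0,1 for degrees 0…9.
(1 + 2x⁵ + x⁶) has coefficients 1,0,0,0,0,2,1,0,0,0,0,0,0,0,0,0,0,0 for degrees 0…17.
Multiplying by (1 - x)³ gives running coefficients 1,-3,3,-1,0,2,-5,3,1,-1,0,0,0,0,0,0,0,0 for degrees 0…17.
Finally multiplying by (1 + 2x + x² + x³ - 2x⁴), the product of all factors after the first has coefficients 1,-1,-2,3,-4,10,-8,-3,4,-5,12,-6,-3,2,0,0,0,0 for degrees 0…17.
[x¹⁷] = 1·0 + 3·0 + 3·(-6) + 1·4 = -14.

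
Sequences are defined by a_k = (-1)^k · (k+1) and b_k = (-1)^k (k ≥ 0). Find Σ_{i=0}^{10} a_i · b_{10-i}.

66

Write out a_i and b_{10-i} for i = 0,…,10 and sum the products.
Σ = 1·1 − 2·(-1) + 3·1 − 4·(-1) + 5·1 − 6·(-1) + 7·1 − 8·(-1) + 9·1 − 10·(-1) + 11·1 = 66.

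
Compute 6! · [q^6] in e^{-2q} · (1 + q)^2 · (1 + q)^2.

The EGF product rule gives c_6 = Σ_{k_1+k_2+k_3=6} C(6; k_1,k_2,k_3) · ∏ g_i(k_i), where e^{-2q} gives (-2)^k; (1+q)^2 gives the falling factorial (2)_k; (1+q)^2 gives the falling factorial (2)_k.
g_1(k) for k = 0…6: 1, -2, 4, -8, 16, -32, 64.
g_2(k) for k = 0…6: 1, 2, 2, 0, 0, 0, 0.
g_3(k) for k = 0…6: 1, 2, 2, 0, 0, 0, 0.
First combine the last two factors: h(k) = Σ_j C(k,j)·g_2(j)·g_3(k−j) for k = 0…6: 1, 4, 12, 24, 24, 0, 0.
c_6 = Σ_k C(6,k)·g_1(k)·h(6−k) = 15·4·24 + 20·(-8)·24 + 15·16·12 + 6·(-32)·4 + 1·64·1 = 1440 − 3840 + 2880 − 768 + 64 = -224.

-224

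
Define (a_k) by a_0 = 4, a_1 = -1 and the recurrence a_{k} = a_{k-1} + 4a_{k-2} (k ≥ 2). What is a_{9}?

5891

The ordinary generating function has denominator 1 - t - 4t^2.
Iterating the recurrence: a_0,…,a_{9} = 4, -1, 15, 11, 71, 115, 399, 859, 2455, 5891.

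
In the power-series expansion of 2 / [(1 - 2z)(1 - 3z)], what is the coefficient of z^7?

12610

Partial fractions give a closed form: a_n = (-4)·2^n + (6)·3^n.
At n = 7: a_7 = 12610.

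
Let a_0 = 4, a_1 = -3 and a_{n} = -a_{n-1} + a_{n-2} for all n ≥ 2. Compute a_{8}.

115

The ordinary generating function has denominator 1 + t - t^2.
Iterating the recurrence: a_0,…,a_{8} = 4, -3, 7, -10, 17, -27, 44, -71, 115.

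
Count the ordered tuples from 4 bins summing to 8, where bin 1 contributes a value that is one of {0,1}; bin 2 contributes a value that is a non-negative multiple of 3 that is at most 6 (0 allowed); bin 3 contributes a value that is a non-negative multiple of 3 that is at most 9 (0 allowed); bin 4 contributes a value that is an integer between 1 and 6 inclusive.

The generating function for the choices is (1 + y)·(1 + y³ + y⁶)·(1 + y³ + y⁶ + y⁹)·(y + y² + y³ + y⁴ + y⁵ + y⁶); the count is [y⁸].
(1 + y) has coefficients 1,1 for degrees 0…1.
(1 + y³ + y⁶) has coefficients 1,0,0,1,0,0,1,0,0 for degrees 0…8.
Multiplying by (1 + y³ + y⁶ + y⁹) gives running coefficients 1,0,0,2,0,0,3,0,0 for degrees 0…8.
Finally multiplying by (y + y² + y³ + y⁴ + y⁵ + y⁶), the product of all factors after the first has coefficients 0,1,1,1,3,3,3,5,5 for degrees 0…8.
[y⁸] = 1·5 + 1·5 = 10.

10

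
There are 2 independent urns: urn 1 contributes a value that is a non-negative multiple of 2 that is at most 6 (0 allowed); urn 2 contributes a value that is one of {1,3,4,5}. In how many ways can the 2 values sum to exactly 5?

3

The generating function for the choices is (1 + t^2 + t^4 + t^6)·(t + t^3 + t^4 + t^5); the count is [t^5].
(1 + t^2 + t^4 + t^6) has coefficients 1,0,1,0,1,0 for degrees 0…5.
(t + t^3 + t^4 + t^5) has coefficients 0,1,0,1,1,1 for degrees 0…5.
[t^5] = 1·1 + 1·1 + 1·1 = 3.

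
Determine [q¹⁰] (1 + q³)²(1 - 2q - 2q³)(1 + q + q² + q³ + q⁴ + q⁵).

-7

(1 + q³)² has coefficients 1,0,0,2,0,0,1 for degrees 0…6.
(1 - 2q - 2q³) has coefficients 1,-2,0,-2,0,0,0,0,0,0,0 for degrees 0…10.
Finally multiplying by (1 + q + q² + q³ + q⁴ + q⁵), the product of all factors after the first has coefficients 1,-1,-1,-3,-3,-3,-4,-2,-2,0,0 for degrees 0…10.
[q¹⁰] = 1·0 + 2·(-2) + 1·(-3) = -7.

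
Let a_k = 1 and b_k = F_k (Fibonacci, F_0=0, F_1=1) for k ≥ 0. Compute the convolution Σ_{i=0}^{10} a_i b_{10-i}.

Write out a_i and b_{10-i} for i = 0,…,10 and sum the products.
Σ = 1·55 + 1·34 + 1·21 + 1·13 + 1·8 + 1·5 + 1·3 + 1·2 + 1·1 + 1·1 + 1·0 = 143.

143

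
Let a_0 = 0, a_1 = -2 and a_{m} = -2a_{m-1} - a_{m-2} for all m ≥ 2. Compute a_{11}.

-22

The ordinary generating function has denominator 1 + 2t + t^2.
Iterating the recurrence: a_0,…,a_{11} = 0, -2, 4, -6, 8, -10, 12, -14, 16, -18, 20, -22.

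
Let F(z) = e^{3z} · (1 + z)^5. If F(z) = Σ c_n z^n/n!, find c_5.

14988

The EGF product rule gives c_5 = Σ_{k_1+k_2=5} C(5; k_1,k_2) · ∏ g_i(k_i), where e^{3z} gives (3)^k; (1+z)^5 gives the falling factorial (5)_k.
g_1(k) for k = 0…5: 1, 3, 9, 27, 81, 243.
g_2(k) for k = 0…5: 1, 5, 20, 60, 120, 120.
c_5 = Σ_k C(5,k)·g_1(k)·g_2(5−k) = 1·1·120 + 5·3·120 + 10·9·60 + 10·27·20 + 5·81·5 + 1·243·1 = 120 + 1800 + 5400 + 5400 + 2025 + 243 = 14988.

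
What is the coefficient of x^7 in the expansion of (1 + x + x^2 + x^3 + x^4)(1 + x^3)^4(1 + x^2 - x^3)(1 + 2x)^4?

521

(1 + x + x^2 + x^3 + x^4) has coefficients 1,1,1,1,1 for degrees 0…4.
(1 + x^3)^4 has coefficients 1,0,0,4,0,0,6,0 for degrees 0…7.
Multiplying by (1 + x^2 - x^3) gives running coefficients 1,0,1,3,0,4,2,0 for degrees 0…7.
Finally multiplying by (1 + 2x)^4, the product of all factors after the first has coefficients 1,8,25,43,64,108,146,160 for degrees 0…7.
[x^7] = 1·160 + 1·146 + 1·108 + 1·64 + 1·43 = 521.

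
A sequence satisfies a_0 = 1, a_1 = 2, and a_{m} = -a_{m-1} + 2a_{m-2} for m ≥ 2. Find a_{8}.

-84

The ordinary generating function has denominator 1 + z - 2z^2.
Iterating the recurrence: a_0,…,a_{8} = 1, 2, 0, 4, -4, 12, -20, 44, -84.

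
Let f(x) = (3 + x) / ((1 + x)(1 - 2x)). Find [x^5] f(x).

74

Partial fractions give a closed form: a_n = (2/3)·(-1)^n + (7/3)·2^n.
At n = 5: a_5 = 74.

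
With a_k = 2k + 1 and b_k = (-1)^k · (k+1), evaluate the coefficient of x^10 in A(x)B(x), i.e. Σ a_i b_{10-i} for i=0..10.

6

The convolution is the t^10 coefficient of A(t)B(t).
Σ = 1·11 + 3·(-10) + 5·9 + 7·(-8) + 9·7 + 11·(-6) + 13·5 + 15·(-4) + 17·3 + 19·(-2) + 21·1 = 6.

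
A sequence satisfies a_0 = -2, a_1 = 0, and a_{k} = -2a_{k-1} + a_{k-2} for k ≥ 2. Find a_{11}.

4756

The ordinary generating function has denominator 1 + 2z - z^2.
Iterating the recurrence: a_0,…,a_{11} = -2, 0, -2, 4, -10, 24, -58, 140, -338, 816, -1970, 4756.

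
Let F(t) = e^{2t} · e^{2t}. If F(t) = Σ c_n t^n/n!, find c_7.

The EGF product rule gives c_7 = Σ_{k_1+k_2=7} C(7; k_1,k_2) · ∏ g_i(k_i), where e^{2t} gives (2)^k; e^{2t} gives (2)^k.
g_1(k) for k = 0…7: 1, 2, 4, 8, 16, 32, 64, 128.
g_2(k) for k = 0…7: 1, 2, 4, 8, 16, 32, 64, 128.
c_7 = Σ_k C(7,k)·g_1(k)·g_2(7−k) = 1·1·128 + 7·2·64 + 21·4·32 + 35·8·16 + 35·16·8 + 21·32·4 + 7·64·2 + 1·128·1 = 128 + 896 + 2688 + 4480 + 4480 + 2688 + 896 + 128 = 16384.

16384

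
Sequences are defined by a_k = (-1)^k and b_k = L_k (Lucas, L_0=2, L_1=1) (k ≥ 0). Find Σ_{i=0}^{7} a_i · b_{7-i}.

Write out a_i and b_{7-i} for i = 0,…,7 and sum the products.
Σ = 1·29 − 1·18 + 1·11 − 1·7 + 1·4 − 1·3 + 1·1 − 1·2 = 15.

15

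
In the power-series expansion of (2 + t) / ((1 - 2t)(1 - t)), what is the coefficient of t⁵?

Partial fractions give a closed form: a_n = (5)·2^n + (-3)·1^n.
At n = 5: a_5 = 157.

157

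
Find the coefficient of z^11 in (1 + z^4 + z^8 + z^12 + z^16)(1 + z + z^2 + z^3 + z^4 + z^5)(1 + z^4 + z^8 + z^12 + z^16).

(1 + z^4 + z^8 + z^12 + z^16) has coefficients 1,0,0,0,1,0,0,0,1,0,0,0 for degrees 0…11.
(1 + z + z^2 + z^3 + z^4 + z^5) has coefficients 1,1,1,1,1,1,0,0,0,0,0,0 for degrees 0…11.
Finally multiplying by (1 + z^4 + z^8 + z^12 + z^16), the product of all factors after the first has coefficients 1,1,1,1,2,2,1,1,2,2,1,1 for degrees 0…11.
[z^11] = 1·1 + 1·1 + 1·1 = 3.

3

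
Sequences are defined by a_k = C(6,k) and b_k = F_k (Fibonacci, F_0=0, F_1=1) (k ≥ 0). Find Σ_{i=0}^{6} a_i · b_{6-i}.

144

The convolution is the x^6 coefficient of A(x)B(x).
Σ = 1·8 + 6·5 + 15·3 + 20·2 + 15·1 + 6·1 + 1·0 = 144.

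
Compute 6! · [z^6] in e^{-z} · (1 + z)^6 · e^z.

The EGF product rule gives c_6 = Σ_{k_1+k_2+k_3=6} C(6; k_1,k_2,k_3) · ∏ g_i(k_i), where e^{-z} gives (-1)^k; (1+z)^6 gives the falling factorial (6)_k; e^z gives (1)^k.
g_1(k) for k = 0…6: 1, -1, 1, -1, 1, -1, 1.
g_2(k) for k = 0…6: 1, 6, 30, 120, 360, 720, 720.
g_3(k) for k = 0…6: 1, 1, 1, 1, 1, 1, 1.
First combine the last two factors: h(k) = Σ_j C(k,j)·g_2(j)·g_3(k−j) for k = 0…6: 1, 7, 43, 229, 1045, 4051, 13327.
c_6 = Σ_k C(6,k)·g_1(k)·h(6−k) = 1·1·13327 + 6·(-1)·4051 + 15·1·1045 + 20·(-1)·229 + 15·1·43 + 6·(-1)·7 + 1·1·1 = 13327 − 24306 + 15675 − 4580 + 645 − 42 + 1 = 720.

720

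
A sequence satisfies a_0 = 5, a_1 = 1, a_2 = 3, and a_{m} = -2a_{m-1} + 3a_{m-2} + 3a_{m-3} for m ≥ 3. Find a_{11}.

22524

The ordinary generating function has denominator 1 + 2y - 3y^2 - 3y^3.
Iterating the recurrence: a_0,…,a_{11} = 5, 1, 3, 12, -12, 69, -138, 447, -1101, 3129, -8220, 22524.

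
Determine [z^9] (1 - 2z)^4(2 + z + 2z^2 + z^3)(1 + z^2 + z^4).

(1 - 2z)^4 has coefficients 1,-8,24,-32,16 for degrees 0…4.
(2 + z + 2z^2 + z^3) has coefficients 2,1,2,1,0,0,0,0,0,0 for degrees 0…9.
Finally multiplying by (1 + z^2 + z^4), the product of all factors after the first has coefficients 2,1,4,2,4,2,2,1,0,0 for degrees 0…9.
[z^9] = 1·0 − 8·0 + 24·1 − 32·2 + 16·2 = -8.

-8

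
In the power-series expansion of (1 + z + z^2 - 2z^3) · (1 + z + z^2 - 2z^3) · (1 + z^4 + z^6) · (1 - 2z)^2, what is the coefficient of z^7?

-40

(1 + z + z^2 - 2z^3) has coefficients 1,1,1,-2 for degrees 0…3.
(1 + z + z^2 - 2z^3) has coefficients 1,1,1,-2,0,0,0,0 for degrees 0…7.
Multiplying by (1 + z^4 + z^6) gives running coefficients 1,1,1,-2,1,1,2,-1 for degrees 0…7.
Finally multiplying by (1 - 2z)^2, the product of all factors after the first has coefficients 1,-3,1,-2,13,-11,2,-5 for degrees 0…7.
[z^7] = 1·(-5) + 1·2 + 1·(-11) − 2·13 = -40.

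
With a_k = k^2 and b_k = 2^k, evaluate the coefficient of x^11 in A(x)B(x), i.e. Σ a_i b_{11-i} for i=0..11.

Write out a_i and b_{11-i} for i = 0,…,11 and sum the products.
Σ = 0·2048 + 1·1024 + 4·512 + 9·256 + 16·128 + 25·64 + 36·32 + 49·16 + 64·8 + 81·4 + 100·2 + 121·1 = 12117.

12117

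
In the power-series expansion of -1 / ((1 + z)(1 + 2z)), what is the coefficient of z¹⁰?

Partial fractions give a closed form: a_n = (1)·(-1)^n + (-2)·(-2)^n.
At n = 10: a_10 = -2047.

-2047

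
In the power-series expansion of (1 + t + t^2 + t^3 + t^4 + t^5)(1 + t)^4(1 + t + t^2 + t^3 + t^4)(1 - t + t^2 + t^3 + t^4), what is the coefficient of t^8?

174

(1 + t + t^2 + t^3 + t^4 + t^5) has coefficients 1,1,1,1,1,1 for degrees 0…5.
(1 + t)^4 has coefficients 1,4,6,4,1,0,0,0,0 for degrees 0…8.
Multiplying by (1 + t + t^2 + t^3 + t^4) gives running coefficients 1,5,11,15,16,15,11,5,1 for degrees 0…8.
Finally multiplying by (1 - t + t^2 + t^3 + t^4), the product of all factors after the first has coefficients 1,4,7,10,18,30,38,40,38 for degrees 0…8.
[t^8] = 1·38 + 1·40 + 1·38 + 1·30 + 1·18 + 1·10 = 174.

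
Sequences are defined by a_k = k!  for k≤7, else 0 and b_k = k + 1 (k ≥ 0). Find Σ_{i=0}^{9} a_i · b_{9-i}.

18821

Write out a_i and b_{9-i} for i = 0,…,9 and sum the products.
Σ = 1·10 + 1·9 + 2·8 + 6·7 + 24·6 + 120·5 + 720·4 + 5040·3 + 0·2 + 0·1 = 18821.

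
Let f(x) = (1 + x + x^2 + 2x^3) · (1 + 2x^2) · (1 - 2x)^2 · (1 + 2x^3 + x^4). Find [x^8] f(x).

22

(1 + x + x^2 + 2x^3) has coefficients 1,1,1,2 for degrees 0…3.
(1 + 2x^2) has coefficients 1,0,2,0,0,0,0,0,0 for degrees 0…8.
Multiplying by (1 - 2x)^2 gives running coefficients 1,-4,6,-8,8,0,0,0,0 for degrees 0…8.
Finally multiplying by (1 + 2x^3 + x^4), the product of all factors after the first has coefficients 1,-4,6,-6,1,8,-10,8,8 for degrees 0…8.
[x^8] = 1·8 + 1·8 + 1·(-10) + 2·8 = 22.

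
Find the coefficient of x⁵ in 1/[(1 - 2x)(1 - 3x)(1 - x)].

Partial fractions give a closed form: a_n = (-4)·2^n + (9/2)·3^n + (1/2)·1^n.
At n = 5: a_5 = 966.

966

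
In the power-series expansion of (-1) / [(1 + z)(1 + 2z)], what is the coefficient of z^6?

-127

The denominator gives the recurrence a_n = −3a_(n−1) − 2a_(n−2) for n ≥ 2; the numerator fixes a_0 = -1, a_1 = 3.
Iterating: -1, 3, -7, 15, -31, 63, -127, so a_6 = -127.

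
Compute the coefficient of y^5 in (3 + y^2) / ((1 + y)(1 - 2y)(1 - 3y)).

Partial fractions give a closed form: a_n = (1/3)·(-1)^n + (-13/3)·2^n + (7)·3^n.
At n = 5: a_5 = 1562.

1562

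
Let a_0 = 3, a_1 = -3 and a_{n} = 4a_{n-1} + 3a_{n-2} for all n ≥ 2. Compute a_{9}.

-202467

The ordinary generating function has denominator 1 - 4q - 3q^2.
Iterating the recurrence: a_0,…,a_{9} = 3, -3, -3, -21, -93, -435, -2019, -9381, -43581, -202467.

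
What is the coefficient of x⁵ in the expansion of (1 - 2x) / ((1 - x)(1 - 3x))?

Partial fractions give a closed form: a_n = (1/2)·1^n + (1/2)·3^n.
At n = 5: a_5 = 122.

122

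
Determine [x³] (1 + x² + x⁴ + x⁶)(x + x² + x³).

(1 + x² + x⁴ + x⁶) has coefficients 1,0,1,0 for degrees 0…3.
(x + x² + x³) has coefficients 0,1,1,1 for degrees 0…3.
[x³] = 1·1 + 1·1 = 2.

2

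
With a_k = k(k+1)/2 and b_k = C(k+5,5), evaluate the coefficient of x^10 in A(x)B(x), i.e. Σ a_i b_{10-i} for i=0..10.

Write out a_i and b_{10-i} for i = 0,…,10 and sum the products.
Σ = 0·3003 + 1·2002 + 3·1287 + 6·792 + 10·462 + 15·252 + 21·126 + 28·56 + 36·21 + 45·6 + 55·1 = 24310.

24310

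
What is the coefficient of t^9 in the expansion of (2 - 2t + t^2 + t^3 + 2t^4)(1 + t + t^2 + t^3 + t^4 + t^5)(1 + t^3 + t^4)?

(2 - 2t + t^2 + t^3 + 2t^4) has coefficients 2,-2,1,1,2 for degrees 0…4.
(1 + t + t^2 + t^3 + t^4 + t^5) has coefficients 1,1,1,1,1,1,0,0,0,0 for degrees 0…9.
Finally multiplying by (1 + t^3 + t^4), the product of all factors after the first has coefficients 1,1,1,2,3,3,2,2,2,1 for degrees 0…9.
[t^9] = 2·1 − 2·2 + 1·2 + 1·2 + 2·3 = 8.

8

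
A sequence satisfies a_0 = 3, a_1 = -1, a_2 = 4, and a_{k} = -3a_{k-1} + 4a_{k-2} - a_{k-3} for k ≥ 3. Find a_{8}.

The ordinary generating function has denominator 1 + 3z - 4z^2 + z^3.
Iterating the recurrence: a_0,…,a_{8} = 3, -1, 4, -19, 74, -302, 1221, -4945, 20021.

20021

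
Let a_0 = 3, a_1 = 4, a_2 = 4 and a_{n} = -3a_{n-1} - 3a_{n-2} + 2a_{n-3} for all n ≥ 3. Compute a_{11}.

The ordinary generating function has denominator 1 + 3z + 3z^2 - 2z^3.
Iterating the recurrence: a_0,…,a_{11} = 3, 4, 4, -18, 50, -88, 78, 130, -800, 2166, -3838, 3416.

3416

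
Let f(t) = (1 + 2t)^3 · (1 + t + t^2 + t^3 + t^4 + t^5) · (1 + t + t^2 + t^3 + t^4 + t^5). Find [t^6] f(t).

133

(1 + 2t)^3 has coefficients 1,6,12,8 for degrees 0…3.
(1 + t + t^2 + t^3 + t^4 + t^5) has coefficients 1,1,1,1,1,1,0 for degrees 0…6.
Finally multiplying by (1 + t + t^2 + t^3 + t^4 + t^5), the product of all factors after the first has coefficients 1,2,3,4,5,6,5 for degrees 0…6.
[t^6] = 1·5 + 6·6 + 12·5 + 8·4 = 133.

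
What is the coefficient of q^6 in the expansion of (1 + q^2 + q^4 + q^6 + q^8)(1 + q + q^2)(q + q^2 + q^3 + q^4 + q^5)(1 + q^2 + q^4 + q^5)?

(1 + q^2 + q^4 + q^6 + q^8) has coefficients 1,0,1,0,1,0,1 for degrees 0…6.
(1 + q + q^2) has coefficients 1,1,1,0,0,0,0 for degrees 0…6.
Multiplying by (q + q^2 + q^3 + q^4 + q^5) gives running coefficients 0,1,2,3,3,3,2 for degrees 0…6.
Finally multiplying by (1 + q^2 + q^4 + q^5), the product of all factors after the first has coefficients 0,1,2,4,5,7,8 for degrees 0…6.
[q^6] = 1·8 + 1·5 + 1·2 + 1·0 = 15.

15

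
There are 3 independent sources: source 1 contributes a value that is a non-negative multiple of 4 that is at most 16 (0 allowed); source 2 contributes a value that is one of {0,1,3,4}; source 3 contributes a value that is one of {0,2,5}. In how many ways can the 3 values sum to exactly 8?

3

The generating function for the choices is (1 + z⁴ + z⁸ + z¹² + z¹⁶)·(1 + z + z³ + z⁴)·(1 + z² + z⁵); the count is [z⁸].
(1 + z⁴ + z⁸ + z¹² + z¹⁶) has coefficients 1,0,0,0,1,0,0,0,1 for degrees 0…8.
(1 + z + z³ + z⁴) has coefficients 1,1,0,1,1,0,0,0,0 for degrees 0…8.
Finally multiplying by (1 + z² + z⁵), the product of all factors after the first has coefficients 1,1,1,2,1,2,2,0,1 for degrees 0…8.
[z⁸] = 1·1 + 1·1 + 1·1 = 3.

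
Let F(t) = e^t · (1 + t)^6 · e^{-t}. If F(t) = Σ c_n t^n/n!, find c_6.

720

The EGF product rule gives c_6 = Σ_{k_1+k_2+k_3=6} C(6; k_1,k_2,k_3) · ∏ g_i(k_i), where e^t gives (1)^k; (1+t)^6 gives the falling factorial (6)_k; e^{-t} gives (-1)^k.
g_1(k) for k = 0…6: 1, 1, 1, 1, 1, 1, 1.
g_2(k) for k = 0…6: 1, 6, 30, 120, 360, 720, 720.
g_3(k) for k = 0…6: 1, -1, 1, -1, 1, -1, 1.
First combine the last two factors: h(k) = Σ_j C(k,j)·g_2(j)·g_3(k−j) for k = 0…6: 1, 5, 19, 47, 37, -151, -185.
c_6 = Σ_k C(6,k)·g_1(k)·h(6−k) = 1·1·(-185) + 6·1·(-151) + 15·1·37 + 20·1·47 + 15·1·19 + 6·1·5 + 1·1·1 = −185 − 906 + 555 + 940 + 285 + 30 + 1 = 720.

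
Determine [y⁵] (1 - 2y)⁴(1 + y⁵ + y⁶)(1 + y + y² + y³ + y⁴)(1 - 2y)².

-63

(1 - 2y)⁴ has coefficients 1,-8,24,-32,16 for degrees 0…4.
(1 + y⁵ + y⁶) has coefficients 1,0,0,0,0,1 for degrees 0…5.
Multiplying by (1 + y + y² + y³ + y⁴) gives running coefficients 1,1,1,1,1,1 for degrees 0…5.
Finally multiplying by (1 - 2y)², the product of all factors after the first has coefficients 1,-3,1,1,1,1 for degrees 0…5.
[y⁵] = 1·1 − 8·1 + 24·1 − 32·1 + 16·(-3) = -63.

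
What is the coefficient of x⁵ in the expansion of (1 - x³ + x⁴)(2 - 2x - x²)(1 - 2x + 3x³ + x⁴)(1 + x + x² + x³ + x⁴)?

(1 - x³ + x⁴) has coefficients 1,0,0,-1,1 for degrees 0…4.
(2 - 2x - x²) has coefficients 2,-2,-1,0,0,0 for degrees 0…5.
Multiplying by (1 - 2x + 3x³ + x⁴) gives running coefficients 2,-6,3,8,-4,-5 for degrees 0…5.
Finally multiplying by (1 + x + x² + x³ + x⁴), the product of all factors after the first has coefficients 2,-4,-1,7,3,-4 for degrees 0…5.
[x⁵] = 1·(-4) − 1·(-1) + 1·(-4) = -7.

-7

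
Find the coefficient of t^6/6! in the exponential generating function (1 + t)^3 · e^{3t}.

The EGF product rule gives c_6 = Σ_{k_1+k_2=6} C(6; k_1,k_2) · ∏ g_i(k_i), where (1+t)^3 gives the falling factorial (3)_k; e^{3t} gives (3)^k.
g_1(k) for k = 0…6: 1, 3, 6, 6, 0, 0, 0.
g_2(k) for k = 0…6: 1, 3, 9, 27, 81, 243, 729.
c_6 = Σ_k C(6,k)·g_1(k)·g_2(6−k) = 1·1·729 + 6·3·243 + 15·6·81 + 20·6·27 = 729 + 4374 + 7290 + 3240 = 15633.

15633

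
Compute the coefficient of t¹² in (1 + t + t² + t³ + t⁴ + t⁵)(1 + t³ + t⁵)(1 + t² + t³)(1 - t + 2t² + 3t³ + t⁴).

31

(1 + t + t² + t³ + t⁴ + t⁵) has coefficients 1,1,1,1,1,1 for degrees 0…5.
(1 + t³ + t⁵) has coefficients 1,0,0,1,0,1,0,0,0,0,0,0,0 for degrees 0…12.
Multiplying by (1 + t² + t³) gives running coefficients 1,0,1,2,0,2,1,1,1,0,0,0,0 for degrees 0…12.
Finally multiplying by (1 - t + 2t² + 3t³ + t⁴), the product of all factors after the first has coefficients 1,-1,3,4,1,9,6,6,8,6,6,4,1 for degrees 0…12.
[t¹²] = 1·1 + 1·4 + 1·6 + 1·6 + 1·8 + 1·6 = 31.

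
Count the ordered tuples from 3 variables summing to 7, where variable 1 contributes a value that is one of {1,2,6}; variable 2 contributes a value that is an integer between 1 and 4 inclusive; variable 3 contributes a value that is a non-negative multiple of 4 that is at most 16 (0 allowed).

The generating function for the choices is (y + y² + y⁶)·(y + y² + y³ + y⁴)·(1 + y⁴ + y⁸ + y¹² + y¹⁶); the count is [y⁷].
(y + y² + y⁶) has coefficients 0,1,1,0,0,0,1 for degrees 0…6.
(y + y² + y³ + y⁴) has coefficients 0,1,1,1,1,0,0,0 for degrees 0…7.
Finally multiplying by (1 + y⁴ + y⁸ + y¹² + y¹⁶), the product of all factors after the first has coefficients 0,1,1,1,1,1,1,1 for degrees 0…7.
[y⁷] = 1·1 + 1·1 + 1·1 = 3.

3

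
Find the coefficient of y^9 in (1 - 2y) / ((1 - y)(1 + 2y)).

Partial fractions give a closed form: a_n = (-1/3)·1^n + (4/3)·(-2)^n.
At n = 9: a_9 = -683.

-683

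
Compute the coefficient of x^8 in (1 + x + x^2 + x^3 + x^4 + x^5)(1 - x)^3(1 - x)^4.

(1 + x + x^2 + x^3 + x^4 + x^5) has coefficients 1,1,1,1,1,1 for degrees 0…5.
(1 - x)^3 has coefficients 1,-3,3,-1,0,0,0,0,0 for degrees 0…8.
Finally multiplying by (1 - x)^4, the product of all factors after the first has coefficients 1,-7,21,-35,35,-21,7,-1,0 for degrees 0…8.
[x^8] = 1·0 + 1·(-1) + 1·7 + 1·(-21) + 1·35 + 1·(-35) = -15.

-15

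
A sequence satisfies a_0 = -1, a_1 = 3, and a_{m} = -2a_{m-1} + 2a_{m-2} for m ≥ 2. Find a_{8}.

-3344

The ordinary generating function has denominator 1 + 2z - 2z^2.
Iterating the recurrence: a_0,…,a_{8} = -1, 3, -8, 22, -60, 164, -448, 1224, -3344.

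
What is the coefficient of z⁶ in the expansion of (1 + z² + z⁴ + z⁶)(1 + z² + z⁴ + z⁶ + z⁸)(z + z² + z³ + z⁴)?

5

(1 + z² + z⁴ + z⁶) has coefficients 1,0,1,0,1,0,1 for degrees 0…6.
(1 + z² + z⁴ + z⁶ + z⁸) has coefficients 1,0,1,0,1,0,1 for degrees 0…6.
Finally multiplying by (z + z² + z³ + z⁴), the product of all factors after the first has coefficients 0,1,1,2,2,2,2 for degrees 0…6.
[z⁶] = 1·2 + 1·2 + 1·1 + 1·0 = 5.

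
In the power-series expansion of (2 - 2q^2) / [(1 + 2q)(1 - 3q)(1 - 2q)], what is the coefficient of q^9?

Partial fractions give a closed form: a_n = (3/10)·(-2)^n + (16/5)·3^n + (-3/2)·2^n.
At n = 9: a_9 = 62064.

62064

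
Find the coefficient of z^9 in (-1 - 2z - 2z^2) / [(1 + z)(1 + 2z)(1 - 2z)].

The denominator gives the recurrence a_n = −a_(n−1) + 4a_(n−2) + 4a_(n−3) for n ≥ 3; the numerator fixes a_0 = -1, a_1 = -1, a_2 = -5.
Iterating: -1, -1, -5, -3, -21, -11, -85, -43, -341, -171, so a_9 = -171.

-171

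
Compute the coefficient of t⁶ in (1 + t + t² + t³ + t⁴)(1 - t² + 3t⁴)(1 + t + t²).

7

(1 + t + t² + t³ + t⁴) has coefficients 1,1,1,1,1 for degrees 0…4.
(1 - t² + 3t⁴) has coefficients 1,0,-1,0,3,0,0 for degrees 0…6.
Finally multiplying by (1 + t + t²), the product of all factors after the first has coefficients 1,1,0,-1,2,3,3 for degrees 0…6.
[t⁶] = 1·3 + 1·3 + 1·2 + 1·(-1) + 1·0 = 7.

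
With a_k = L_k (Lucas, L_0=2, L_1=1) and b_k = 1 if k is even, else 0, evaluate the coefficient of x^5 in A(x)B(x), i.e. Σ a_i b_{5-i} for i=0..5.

Write out a_i and b_{5-i} for i = 0,…,5 and sum the products.
Σ = 2·0 + 1·1 + 3·0 + 4·1 + 7·0 + 11·1 = 16.

16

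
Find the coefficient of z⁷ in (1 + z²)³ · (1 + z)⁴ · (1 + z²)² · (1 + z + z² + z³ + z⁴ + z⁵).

291

(1 + z²)³ has coefficients 1,0,3,0,3,0,1 for degrees 0…6.
(1 + z)⁴ has coefficients 1,4,6,4,1,0,0,0 for degrees 0…7.
Multiplying by (1 + z²)² gives running coefficients 1,4,8,12,14,12,8,4 for degrees 0…7.
Finally multiplying by (1 + z + z² + z³ + z⁴ + z⁵), the product of all factors after the first has coefficients 1,5,13,25,39,51,58,58 for degrees 0…7.
[z⁷] = 1·58 + 3·51 + 3·25 + 1·5 = 291.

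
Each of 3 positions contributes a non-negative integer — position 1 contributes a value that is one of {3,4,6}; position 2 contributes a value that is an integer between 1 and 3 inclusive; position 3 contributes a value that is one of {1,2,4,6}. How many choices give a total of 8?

5

The generating function for the choices is (x³ + x⁴ + x⁶)·(x + x² + x³)·(x + x² + x⁴ + x⁶); the count is [x⁸].
(x³ + x⁴ + x⁶) has coefficients 0,0,0,1,1,0,1 for degrees 0…6.
(x + x² + x³) has coefficients 0,1,1,1,0,0,0,0,0 for degrees 0…8.
Finally multiplying by (x + x² + x⁴ + x⁶), the product of all factors after the first has coefficients 0,0,1,2,2,2,1,2,1 for degrees 0…8.
[x⁸] = 1·2 + 1·2 + 1·1 = 5.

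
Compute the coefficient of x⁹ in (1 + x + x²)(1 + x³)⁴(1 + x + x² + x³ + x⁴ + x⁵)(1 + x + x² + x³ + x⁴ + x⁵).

131

(1 + x + x²) has coefficients 1,1,1 for degrees 0…2.
(1 + x³)⁴ has coefficients 1,0,0,4,0,0,6,0,0,4 for degrees 0…9.
Multiplying by (1 + x + x² + x³ + x⁴ + x⁵) gives running coefficients 1,1,1,5,5,5,10,10,10,10 for degrees 0…9.
Finally multiplying by (1 + x + x² + x³ + x⁴ + x⁵), the product of all factors after the first has coefficients 1,2,3,8,13,18,27,36,45,50 for degrees 0…9.
[x⁹] = 1·50 + 1·45 + 1·36 = 131.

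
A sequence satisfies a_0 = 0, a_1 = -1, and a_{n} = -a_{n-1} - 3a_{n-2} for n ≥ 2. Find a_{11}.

-253

The ordinary generating function has denominator 1 + y + 3y^2.
Iterating the recurrence: a_0,…,a_{11} = 0, -1, 1, 2, -5, -1, 16, -13, -35, 74, 31, -253.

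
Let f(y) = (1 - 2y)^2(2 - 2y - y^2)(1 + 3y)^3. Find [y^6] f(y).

-216

(1 - 2y)^2 has coefficients 1,-4,4 for degrees 0…2.
(2 - 2y - y^2) has coefficients 2,-2,-1,0,0,0,0 for degrees 0…6.
Finally multiplying by (1 + 3y)^3, the product of all factors after the first has coefficients 2,16,35,-9,-81,-27,0 for degrees 0…6.
[y^6] = 1·0 − 4·(-27) + 4·(-81) = -216.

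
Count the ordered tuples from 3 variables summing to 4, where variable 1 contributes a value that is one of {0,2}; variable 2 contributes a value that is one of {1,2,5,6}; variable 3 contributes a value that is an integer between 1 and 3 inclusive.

The generating function for the choices is (1 + y²)·(y + y² + y⁵ + y⁶)·(y + y² + y³); the count is [y⁴].
(1 + y²) has coefficients 1,0,1 for degrees 0…2.
(y + y² + y⁵ + y⁶) has coefficients 0,1,1,0,0 for degrees 0…4.
Finally multiplying by (y + y² + y³), the product of all factors after the first has coefficients 0,0,1,2,2 for degrees 0…4.
[y⁴] = 1·2 + 1·1 = 3.

3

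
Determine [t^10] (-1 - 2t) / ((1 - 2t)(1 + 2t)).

-1024

Partial fractions give a closed form: a_n = (-1)·2^n.
At n = 10: a_10 = -1024.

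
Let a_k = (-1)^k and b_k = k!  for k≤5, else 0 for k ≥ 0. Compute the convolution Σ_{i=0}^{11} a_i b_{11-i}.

This is [x^11] in the product of the two ordinary generating functions.
Σ = 1·0 − 1·0 + 1·0 − 1·0 + 1·0 − 1·0 + 1·120 − 1·24 + 1·6 − 1·2 + 1·1 − 1·1 = 100.

100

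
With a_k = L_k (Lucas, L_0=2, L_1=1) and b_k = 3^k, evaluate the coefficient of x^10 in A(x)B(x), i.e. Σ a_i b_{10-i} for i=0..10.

The convolution is the t^10 coefficient of A(t)B(t).
Σ = 2·59049 + 1·19683 + 3·6561 + 4·2187 + 7·729 + 11·243 + 18·81 + 29·27 + 47·9 + 76·3 + 123·1 = 177003.

177003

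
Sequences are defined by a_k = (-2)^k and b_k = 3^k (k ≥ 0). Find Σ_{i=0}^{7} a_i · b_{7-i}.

Write out a_i and b_{7-i} for i = 0,…,7 and sum the products.
Σ = 1·2187 − 2·729 + 4·243 − 8·81 + 16·27 − 32·9 + 64·3 − 128·1 = 1261.

1261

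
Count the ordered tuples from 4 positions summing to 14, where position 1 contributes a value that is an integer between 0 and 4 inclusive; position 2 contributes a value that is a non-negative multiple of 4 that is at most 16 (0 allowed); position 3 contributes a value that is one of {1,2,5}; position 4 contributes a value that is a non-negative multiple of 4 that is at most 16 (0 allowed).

The generating function for the choices is (1 + z + z² + z³ + z⁴)·(1 + z⁴ + z⁸ + z¹² + z¹⁶)·(z + z² + z⁵)·(1 + z⁴ + z⁸ + z¹² + z¹⁶); the count is [z¹⁴].
(1 + z + z² + z³ + z⁴) has coefficients 1,1,1,1,1 for degrees 0…4.
(1 + z⁴ + z⁸ + z¹² + z¹⁶) has coefficients 1,0,0,0,1,0,0,0,1,0,0,0,1,0,0 for degrees 0…14.
Multiplying by (z + z² + z⁵) gives running coefficients 0,1,1,0,0,2,1,0,0,2,1,0,0,2,1 for degrees 0…14.
Finally multiplying by (1 + z⁴ + z⁸ + z¹² + z¹⁶), the product of all factors after the first has coefficients 0,1,1,0,0,3,2,0,0,5,3,0,0,7,4 for degrees 0…14.
[z¹⁴] = 1·4 + 1·7 + 1·0 + 1·0 + 1·3 = 14.

14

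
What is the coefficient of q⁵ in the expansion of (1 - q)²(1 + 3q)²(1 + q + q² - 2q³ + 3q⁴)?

13

(1 - q)² has coefficients 1,-2,1 for degrees 0…2.
(1 + 3q)² has coefficients 1,6,9,0,0,0 for degrees 0…5.
Finally multiplying by (1 + q + q² - 2q³ + 3q⁴), the product of all factors after the first has coefficients 1,7,16,13,0,0 for degrees 0…5.
[q⁵] = 1·0 − 2·0 + 1·13 = 13.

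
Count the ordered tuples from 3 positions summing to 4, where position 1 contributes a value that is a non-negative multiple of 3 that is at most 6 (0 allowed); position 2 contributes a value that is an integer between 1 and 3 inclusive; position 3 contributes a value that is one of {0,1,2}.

The generating function for the choices is (1 + z³ + z⁶)·(z + z² + z³)·(1 + z + z²); the count is [z⁴].
(1 + z³ + z⁶) has coefficients 1,0,0,1,0 for degrees 0…4.
(z + z² + z³) has coefficients 0,1,1,1,0 for degrees 0…4.
Finally multiplying by (1 + z + z²), the product of all factors after the first has coefficients 0,1,2,3,2 for degrees 0…4.
[z⁴] = 1·2 + 1·1 = 3.

3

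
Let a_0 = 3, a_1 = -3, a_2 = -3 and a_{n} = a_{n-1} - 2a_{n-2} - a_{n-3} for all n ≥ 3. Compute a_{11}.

The ordinary generating function has denominator 1 - z + 2z^2 + z^3.
Iterating the recurrence: a_0,…,a_{11} = 3, -3, -3, 0, 9, 12, -6, -39, -39, 45, 162, 111.

111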